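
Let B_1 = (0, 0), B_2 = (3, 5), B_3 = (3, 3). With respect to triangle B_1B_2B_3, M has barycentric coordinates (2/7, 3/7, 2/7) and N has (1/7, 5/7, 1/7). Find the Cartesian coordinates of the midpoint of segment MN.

Barycentric coordinates of the midpoint are the average: (3/14, 4/7, 3/14).
Converting: (3/14)·B_1 + (4/7)·B_2 + (3/14)·B_3 = (33/14, 7/2).

(33/14, 7/2)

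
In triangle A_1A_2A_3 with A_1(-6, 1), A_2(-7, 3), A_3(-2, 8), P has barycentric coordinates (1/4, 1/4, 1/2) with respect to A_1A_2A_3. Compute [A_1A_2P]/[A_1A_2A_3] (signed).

1/2

The signed ratio [A_1A_2P]/[A_1A_2A_3] equals the barycentric coordinate of P at vertex A_3, which is 1/2.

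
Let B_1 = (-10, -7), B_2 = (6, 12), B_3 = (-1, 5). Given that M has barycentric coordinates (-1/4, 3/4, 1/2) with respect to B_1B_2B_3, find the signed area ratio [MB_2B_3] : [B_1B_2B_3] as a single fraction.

-1/4

The signed ratio [MB_2B_3]/[B_1B_2B_3] equals the barycentric coordinate of M at vertex B_1, which is -1/4.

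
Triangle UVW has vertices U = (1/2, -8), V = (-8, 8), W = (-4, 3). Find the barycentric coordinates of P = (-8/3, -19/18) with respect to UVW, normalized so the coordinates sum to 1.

Signed area of the reference triangle: [UVW] = ½·((1/2)·(8−3) + (-8)·(3−(-8)) + (-4)·(-8−8)) = ½·(5/2 − 88 + 64) = -43/4.
[PVW] = ½·((-8/3)·(8−3) + (-8)·(3−(-19/18)) + (-4)·(-19/18−8)) = ½·(-40/3 − 292/9 + 326/9) = -43/9, so the U-coordinate is (-43/9)/(-43/4) = 4/9.
[UPW] = ½·((1/2)·(-19/18−3) + (-8/3)·(3−(-8)) + (-4)·(-8−(-19/18))) = ½·(-73/36 − 88/3 + 250/9) = -43/24, so the V-coordinate is 1/6.
[UVP] = ½·((1/2)·(8−(-19/18)) + (-8)·(-19/18−(-8)) + (-8/3)·(-8−8)) = ½·(163/36 − 500/9 + 128/3) = -301/72, so the W-coordinate is 7/18.
Check: 4/9 + 1/6 + 7/18 = 1.

(4/9, 1/6, 7/18)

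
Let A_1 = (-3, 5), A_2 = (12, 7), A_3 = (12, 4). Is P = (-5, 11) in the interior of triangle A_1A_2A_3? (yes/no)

no

Barycentric coordinates of P: (17/15, 88/45, -94/45).
The three coordinates are positive, positive, negative; a point is interior exactly when all three are positive.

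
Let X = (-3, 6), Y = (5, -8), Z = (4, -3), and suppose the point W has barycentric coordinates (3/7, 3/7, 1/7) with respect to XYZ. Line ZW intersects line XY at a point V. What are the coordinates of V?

(1, -1)

Line ZW meets XY where the Z-coordinate vanishes; zeroing W's Z-weight and renormalizing leaves X, Y-weights 3/7 : 3/7 → (1/2, 1/2).
So V = (1/2)·X + (1/2)·Y = (1, -1).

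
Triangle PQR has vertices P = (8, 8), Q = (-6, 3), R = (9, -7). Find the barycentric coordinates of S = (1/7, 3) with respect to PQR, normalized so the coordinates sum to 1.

(2/7, 4/7, 1/7)

Signed area of the reference triangle: [PQR] = ½·(8·(3−(-7)) + (-6)·(-7−8) + 9·(8−3)) = ½·(80 + 90 + 45) = 215/2.
[SQR] = ½·((1/7)·(3−(-7)) + (-6)·(-7−3) + 9·(3−3)) = ½·(10/7 + 60 + 0) = 215/7, so the P-coordinate is (215/7)/(215/2) = 2/7.
[PSR] = ½·(8·(3−(-7)) + (1/7)·(-7−8) + 9·(8−3)) = ½·(80 − 15/7 + 45) = 430/7, so the Q-coordinate is 4/7.
[PQS] = ½·(8·(3−3) + (-6)·(3−8) + (1/7)·(8−3)) = ½·(0 + 30 + 5/7) = 215/14, so the R-coordinate is 1/7.
Check: 2/7 + 4/7 + 1/7 = 1.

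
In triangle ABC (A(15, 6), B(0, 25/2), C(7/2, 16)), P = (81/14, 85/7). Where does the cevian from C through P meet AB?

Barycentric coordinates of P with respect to ABC: (2/7, 2/7, 3/7).
On side AB the C-coordinate is zero; dropping P's C-weight 3/7 and renormalizing the remaining 2/7 : 2/7 gives weights 1/2, 1/2 on A, B.
Q = (1/2)·(15, 6) + (1/2)·(0, 25/2) = (15/2, 37/4).

(15/2, 37/4)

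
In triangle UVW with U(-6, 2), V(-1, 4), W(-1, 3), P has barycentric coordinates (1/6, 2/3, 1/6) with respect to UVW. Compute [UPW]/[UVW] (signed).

The signed ratio [UPW]/[UVW] equals the barycentric coordinate of P at vertex V, which is 2/3.

2/3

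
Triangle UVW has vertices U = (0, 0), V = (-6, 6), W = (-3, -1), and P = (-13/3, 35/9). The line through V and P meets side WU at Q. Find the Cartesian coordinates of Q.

(-1, -1/3)

Barycentric coordinates of P with respect to UVW: (2/9, 2/3, 1/9).
On side WU the V-coordinate is zero; dropping P's V-weight 2/3 and renormalizing the remaining 1/9 : 2/9 gives weights 1/3, 2/3 on W, U.
Q = (1/3)·(-3, -1) + (2/3)·(0, 0) = (-1, -1/3).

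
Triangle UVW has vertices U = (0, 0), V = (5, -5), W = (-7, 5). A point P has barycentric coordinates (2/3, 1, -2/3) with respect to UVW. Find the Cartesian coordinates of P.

(29/3, -25/3)

P = (2/3)·U + 1·V + (-2/3)·W.
x-coordinate: (2/3)·0 + 1·5 + (-2/3)·(-7) = 29/3.
y-coordinate: (2/3)·0 + 1·(-5) + (-2/3)·5 = -25/3.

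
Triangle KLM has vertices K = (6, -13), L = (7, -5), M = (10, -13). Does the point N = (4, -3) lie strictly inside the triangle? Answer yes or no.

no

Barycentric coordinates of N: (9/16, 5/4, -13/16).
The three coordinates are positive, positive, negative; a point is interior exactly when all three are positive.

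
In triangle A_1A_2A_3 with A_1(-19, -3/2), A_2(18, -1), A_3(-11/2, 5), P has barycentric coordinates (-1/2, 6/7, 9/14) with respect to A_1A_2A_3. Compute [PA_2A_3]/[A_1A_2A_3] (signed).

The signed ratio [PA_2A_3]/[A_1A_2A_3] equals the barycentric coordinate of P at vertex A_1, which is -1/2.

-1/2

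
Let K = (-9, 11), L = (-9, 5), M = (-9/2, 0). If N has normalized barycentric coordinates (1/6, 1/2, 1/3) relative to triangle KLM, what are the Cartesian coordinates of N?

(-15/2, 13/3)

N = (1/6)·K + (1/2)·L + (1/3)·M.
x-coordinate: (1/6)·(-9) + (1/2)·(-9) + (1/3)·(-9/2) = -15/2.
y-coordinate: (1/6)·11 + (1/2)·5 + (1/3)·0 = 13/3.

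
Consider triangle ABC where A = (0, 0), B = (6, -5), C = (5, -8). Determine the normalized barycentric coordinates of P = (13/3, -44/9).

(2/9, 4/9, 1/3)

Signed area of the reference triangle: [ABC] = ½·(0·(-5−(-8)) + 6·(-8−0) + 5·(0−(-5))) = ½·(0 − 48 + 25) = -23/2.
[PBC] = ½·((13/3)·(-5−(-8)) + 6·(-8−(-44/9)) + 5·(-44/9−(-5))) = ½·(13 − 56/3 + 5/9) = -23/9, so the A-coordinate is (-23/9)/(-23/2) = 2/9.
[APC] = ½·(0·(-44/9−(-8)) + (13/3)·(-8−0) + 5·(0−(-44/9))) = ½·(0 − 104/3 + 220/9) = -46/9, so the B-coordinate is 4/9.
[ABP] = ½·(0·(-5−(-44/9)) + 6·(-44/9−0) + (13/3)·(0−(-5))) = ½·(0 − 88/3 + 65/3) = -23/6, so the C-coordinate is 1/3.
Check: 2/9 + 4/9 + 1/3 = 1.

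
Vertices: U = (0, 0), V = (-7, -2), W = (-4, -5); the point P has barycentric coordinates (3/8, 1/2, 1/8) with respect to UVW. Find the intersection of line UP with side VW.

Line UP meets VW where the U-coordinate vanishes; zeroing P's U-weight and renormalizing leaves V, W-weights 1/2 : 1/8 → (4/5, 1/5).
So Q = (4/5)·V + (1/5)·W = (-32/5, -13/5).

(-32/5, -13/5)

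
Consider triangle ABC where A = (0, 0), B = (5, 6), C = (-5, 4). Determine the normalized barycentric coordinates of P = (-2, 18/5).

Signed area of the reference triangle: [ABC] = ½·(0·(6−4) + 5·(4−0) + (-5)·(0−6)) = ½·(0 + 20 + 30) = 25.
[PBC] = ½·((-2)·(6−4) + 5·(4−(18/5)) + (-5)·(18/5−6)) = ½·(-4 + 2 + 12) = 5, so the A-coordinate is 5/25 = 1/5.
[APC] = ½·(0·(18/5−4) + (-2)·(4−0) + (-5)·(0−(18/5))) = ½·(0 − 8 + 18) = 5, so the B-coordinate is 1/5.
[ABP] = ½·(0·(6−(18/5)) + 5·(18/5−0) + (-2)·(0−6)) = ½·(0 + 18 + 12) = 15, so the C-coordinate is 3/5.
Check: 1/5 + 1/5 + 3/5 = 1.

(1/5, 1/5, 3/5)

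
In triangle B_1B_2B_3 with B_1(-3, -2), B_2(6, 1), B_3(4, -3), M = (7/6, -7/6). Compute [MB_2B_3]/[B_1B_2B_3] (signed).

1/2

[B_1B_2B_3] = ½·((-3)·(1−(-3)) + 6·(-3−(-2)) + 4·(-2−1)) = ½·(-12 − 6 − 12) = -15.
[MB_2B_3] = ½·((7/6)·(1−(-3)) + 6·(-3−(-7/6)) + 4·(-7/6−1)) = ½·(14/3 − 11 − 26/3) = -15/2, so the ratio is (-15/2)/(-15) = 1/2.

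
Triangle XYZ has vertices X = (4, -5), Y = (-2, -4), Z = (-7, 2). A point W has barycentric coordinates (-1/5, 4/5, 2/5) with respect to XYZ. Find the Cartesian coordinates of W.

W = (-1/5)·X + (4/5)·Y + (2/5)·Z.
x-coordinate: (-1/5)·4 + (4/5)·(-2) + (2/5)·(-7) = -26/5.
y-coordinate: (-1/5)·(-5) + (4/5)·(-4) + (2/5)·2 = -7/5.

(-26/5, -7/5)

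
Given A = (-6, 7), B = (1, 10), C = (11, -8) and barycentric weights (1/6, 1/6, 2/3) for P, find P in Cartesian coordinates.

(13/2, -5/2)

P = (1/6)·A + (1/6)·B + (2/3)·C.
x-coordinate: (1/6)·(-6) + (1/6)·1 + (2/3)·11 = 13/2.
y-coordinate: (1/6)·7 + (1/6)·10 + (2/3)·(-8) = -5/2.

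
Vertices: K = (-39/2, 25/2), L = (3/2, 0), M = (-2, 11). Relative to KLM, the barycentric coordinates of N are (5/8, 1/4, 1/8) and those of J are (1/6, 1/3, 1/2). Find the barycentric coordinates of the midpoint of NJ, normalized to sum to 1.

(19/48, 7/24, 5/16)

Since both coordinate triples sum to 1, the midpoint's barycentrics are the componentwise average.
(5/8+1/6)/2 = 19/48; similarly 7/24 and 5/16.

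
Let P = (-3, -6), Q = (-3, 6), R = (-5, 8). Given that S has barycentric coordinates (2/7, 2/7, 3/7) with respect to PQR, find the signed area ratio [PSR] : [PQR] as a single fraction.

2/7

The signed ratio [PSR]/[PQR] equals the barycentric coordinate of S at vertex Q, which is 2/7.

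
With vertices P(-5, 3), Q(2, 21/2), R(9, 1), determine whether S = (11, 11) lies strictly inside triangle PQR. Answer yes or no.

no

Barycentric coordinates of S: (-89/119, 144/119, 64/119).
The three coordinates are negative, positive, positive; a point is interior exactly when all three are positive.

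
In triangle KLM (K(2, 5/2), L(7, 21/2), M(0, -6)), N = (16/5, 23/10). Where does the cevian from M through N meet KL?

(16/3, 47/6)

Barycentric coordinates of N with respect to KLM: (1/5, 2/5, 2/5).
On side KL the M-coordinate is zero; dropping N's M-weight 2/5 and renormalizing the remaining 1/5 : 2/5 gives weights 1/3, 2/3 on K, L.
J = (1/3)·(2, 5/2) + (2/3)·(7, 21/2) = (16/3, 47/6).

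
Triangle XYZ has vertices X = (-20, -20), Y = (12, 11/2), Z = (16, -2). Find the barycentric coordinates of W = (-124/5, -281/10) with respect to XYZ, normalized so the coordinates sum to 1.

(6/5, -3/5, 2/5)

Signed area of the reference triangle: [XYZ] = ½·((-20)·(11/2−(-2)) + 12·(-2−(-20)) + 16·(-20−(11/2))) = ½·(-150 + 216 − 408) = -171.
[WYZ] = ½·((-124/5)·(11/2−(-2)) + 12·(-2−(-281/10)) + 16·(-281/10−(11/2))) = ½·(-186 + 1566/5 − 2688/5) = -1026/5, so the X-coordinate is (-1026/5)/(-171) = 6/5.
[XWZ] = ½·((-20)·(-281/10−(-2)) + (-124/5)·(-2−(-20)) + 16·(-20−(-281/10))) = ½·(522 − 2232/5 + 648/5) = 513/5, so the Y-coordinate is -3/5.
[XYW] = ½·((-20)·(11/2−(-281/10)) + 12·(-281/10−(-20)) + (-124/5)·(-20−(11/2))) = ½·(-672 − 486/5 + 3162/5) = -342/5, so the Z-coordinate is 2/5.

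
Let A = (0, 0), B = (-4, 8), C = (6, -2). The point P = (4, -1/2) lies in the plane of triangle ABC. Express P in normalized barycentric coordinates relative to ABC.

Signed area of the reference triangle: [ABC] = ½·(0·(8−(-2)) + (-4)·(-2−0) + 6·(0−8)) = ½·(0 + 8 − 48) = -20.
[PBC] = ½·(4·(8−(-2)) + (-4)·(-2−(-1/2)) + 6·(-1/2−8)) = ½·(40 + 6 − 51) = -5/2, so the A-coordinate is (-5/2)/(-20) = 1/8.
[APC] = ½·(0·(-1/2−(-2)) + 4·(-2−0) + 6·(0−(-1/2))) = ½·(0 − 8 + 3) = -5/2, so the B-coordinate is 1/8.
[ABP] = ½·(0·(8−(-1/2)) + (-4)·(-1/2−0) + 4·(0−8)) = ½·(0 + 2 − 32) = -15, so the C-coordinate is 3/4.
Check: 1/8 + 1/8 + 3/4 = 1.

(1/8, 1/8, 3/4)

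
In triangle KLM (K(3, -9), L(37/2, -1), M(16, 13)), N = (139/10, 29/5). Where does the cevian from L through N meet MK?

Barycentric coordinates of N with respect to KLM: (1/5, 1/5, 3/5).
On side MK the L-coordinate is zero; dropping N's L-weight 1/5 and renormalizing the remaining 3/5 : 1/5 gives weights 3/4, 1/4 on M, K.
J = (3/4)·(16, 13) + (1/4)·(3, -9) = (51/4, 15/2).

(51/4, 15/2)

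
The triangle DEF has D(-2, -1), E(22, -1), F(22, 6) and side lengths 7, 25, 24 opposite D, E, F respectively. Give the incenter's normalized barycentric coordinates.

The incenter has barycentric coordinates proportional to the opposite side lengths: (7 : 25 : 24).
Normalizing by 7+25+24 = 56 gives (1/8, 25/56, 3/7).

(1/8, 25/56, 3/7)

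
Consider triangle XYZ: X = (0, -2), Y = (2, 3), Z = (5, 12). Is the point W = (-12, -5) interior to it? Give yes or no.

Barycentric coordinates of W: (34, -51, 18).
The three coordinates are positive, negative, positive; a point is interior exactly when all three are positive.

no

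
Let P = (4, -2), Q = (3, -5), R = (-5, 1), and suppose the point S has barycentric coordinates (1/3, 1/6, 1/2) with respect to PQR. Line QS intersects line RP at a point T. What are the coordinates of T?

Line QS meets RP where the Q-coordinate vanishes; zeroing S's Q-weight and renormalizing leaves R, P-weights 1/2 : 1/3 → (3/5, 2/5).
So T = (3/5)·R + (2/5)·P = (-7/5, -1/5).

(-7/5, -1/5)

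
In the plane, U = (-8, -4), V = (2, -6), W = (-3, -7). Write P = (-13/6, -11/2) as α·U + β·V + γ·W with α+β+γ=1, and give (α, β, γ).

Signed area of the reference triangle: [UVW] = ½·((-8)·(-6−(-7)) + 2·(-7−(-4)) + (-3)·(-4−(-6))) = ½·(-8 − 6 − 6) = -10.
[PVW] = ½·((-13/6)·(-6−(-7)) + 2·(-7−(-11/2)) + (-3)·(-11/2−(-6))) = ½·(-13/6 − 3 − 3/2) = -10/3, so the U-coordinate is (-10/3)/(-10) = 1/3.
[UPW] = ½·((-8)·(-11/2−(-7)) + (-13/6)·(-7−(-4)) + (-3)·(-4−(-11/2))) = ½·(-12 + 13/2 − 9/2) = -5, so the V-coordinate is 1/2.
[UVP] = ½·((-8)·(-6−(-11/2)) + 2·(-11/2−(-4)) + (-13/6)·(-4−(-6))) = ½·(4 − 3 − 13/3) = -5/3, so the W-coordinate is 1/6.

(1/3, 1/2, 1/6)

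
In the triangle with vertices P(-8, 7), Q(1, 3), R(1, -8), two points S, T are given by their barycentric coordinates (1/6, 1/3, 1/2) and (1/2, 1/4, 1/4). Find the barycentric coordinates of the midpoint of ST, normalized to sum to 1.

(1/3, 7/24, 3/8)

Since both coordinate triples sum to 1, the midpoint's barycentrics are the componentwise average.
(1/6+1/2)/2 = 1/3; similarly 7/24 and 3/8.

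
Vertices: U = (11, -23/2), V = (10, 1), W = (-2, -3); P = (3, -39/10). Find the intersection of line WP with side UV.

(21/2, -21/4)

Barycentric coordinates of P with respect to UVW: (1/5, 1/5, 3/5).
On side UV the W-coordinate is zero; dropping P's W-weight 3/5 and renormalizing the remaining 1/5 : 1/5 gives weights 1/2, 1/2 on U, V.
Q = (1/2)·(11, -23/2) + (1/2)·(10, 1) = (21/2, -21/4).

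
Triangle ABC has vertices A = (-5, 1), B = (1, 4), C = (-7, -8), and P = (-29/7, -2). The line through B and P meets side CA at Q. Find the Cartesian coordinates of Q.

Barycentric coordinates of P with respect to ABC: (2/7, 2/7, 3/7).
On side CA the B-coordinate is zero; dropping P's B-weight 2/7 and renormalizing the remaining 3/7 : 2/7 gives weights 3/5, 2/5 on C, A.
Q = (3/5)·(-7, -8) + (2/5)·(-5, 1) = (-31/5, -22/5).

(-31/5, -22/5)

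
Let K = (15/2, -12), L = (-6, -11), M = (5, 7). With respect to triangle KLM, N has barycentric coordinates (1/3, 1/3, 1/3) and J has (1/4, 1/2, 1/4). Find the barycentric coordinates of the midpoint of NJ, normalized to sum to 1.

(7/24, 5/12, 7/24)

Since both coordinate triples sum to 1, the midpoint's barycentrics are the componentwise average.
(1/3+1/4)/2 = 7/24; similarly 5/12 and 7/24.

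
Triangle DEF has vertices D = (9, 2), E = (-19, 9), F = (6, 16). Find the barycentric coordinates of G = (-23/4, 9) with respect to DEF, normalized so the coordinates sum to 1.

Signed area of the reference triangle: [DEF] = ½·(9·(9−16) + (-19)·(16−2) + 6·(2−9)) = ½·(-63 − 266 − 42) = -371/2.
[GEF] = ½·((-23/4)·(9−16) + (-19)·(16−9) + 6·(9−9)) = ½·(161/4 − 133 + 0) = -371/8, so the D-coordinate is (-371/8)/(-371/2) = 1/4.
[DGF] = ½·(9·(9−16) + (-23/4)·(16−2) + 6·(2−9)) = ½·(-63 − 161/2 − 42) = -371/4, so the E-coordinate is 1/2.
[DEG] = ½·(9·(9−9) + (-19)·(9−2) + (-23/4)·(2−9)) = ½·(0 − 133 + 161/4) = -371/8, so the F-coordinate is 1/4.
Check: 1/4 + 1/2 + 1/4 = 1.

(1/4, 1/2, 1/4)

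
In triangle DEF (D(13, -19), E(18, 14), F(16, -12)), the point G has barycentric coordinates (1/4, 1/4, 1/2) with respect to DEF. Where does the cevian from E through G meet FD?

(15, -43/3)

Line EG meets FD where the E-coordinate vanishes; zeroing G's E-weight and renormalizing leaves F, D-weights 1/2 : 1/4 → (2/3, 1/3).
So H = (2/3)·F + (1/3)·D = (15, -43/3).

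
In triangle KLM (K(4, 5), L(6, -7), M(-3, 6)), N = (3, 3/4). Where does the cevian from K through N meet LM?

Barycentric coordinates of N with respect to KLM: (3/8, 3/8, 1/4).
On side LM the K-coordinate is zero; dropping N's K-weight 3/8 and renormalizing the remaining 3/8 : 1/4 gives weights 3/5, 2/5 on L, M.
J = (3/5)·(6, -7) + (2/5)·(-3, 6) = (12/5, -9/5).

(12/5, -9/5)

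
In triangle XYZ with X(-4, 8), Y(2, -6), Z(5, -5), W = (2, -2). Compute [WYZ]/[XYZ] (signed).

[XYZ] = ½·((-4)·(-6−(-5)) + 2·(-5−8) + 5·(8−(-6))) = ½·(4 − 26 + 70) = 24.
[WYZ] = ½·(2·(-6−(-5)) + 2·(-5−(-2)) + 5·(-2−(-6))) = ½·(-2 − 6 + 20) = 6, so the ratio is 6/24 = 1/4.

1/4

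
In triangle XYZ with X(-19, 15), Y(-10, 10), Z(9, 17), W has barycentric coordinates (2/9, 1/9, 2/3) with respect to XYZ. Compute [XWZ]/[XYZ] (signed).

1/9

The signed ratio [XWZ]/[XYZ] equals the barycentric coordinate of W at vertex Y, which is 1/9.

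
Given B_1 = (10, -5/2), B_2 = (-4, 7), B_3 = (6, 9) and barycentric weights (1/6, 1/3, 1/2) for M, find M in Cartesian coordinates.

M = (1/6)·B_1 + (1/3)·B_2 + (1/2)·B_3.
x-coordinate: (1/6)·10 + (1/3)·(-4) + (1/2)·6 = 10/3.
y-coordinate: (1/6)·(-5/2) + (1/3)·7 + (1/2)·9 = 77/12.

(10/3, 77/12)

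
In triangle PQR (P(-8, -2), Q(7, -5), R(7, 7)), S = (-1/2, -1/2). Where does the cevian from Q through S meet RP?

Barycentric coordinates of S with respect to PQR: (1/2, 1/4, 1/4).
On side RP the Q-coordinate is zero; dropping S's Q-weight 1/4 and renormalizing the remaining 1/4 : 1/2 gives weights 1/3, 2/3 on R, P.
T = (1/3)·(7, 7) + (2/3)·(-8, -2) = (-3, 1).

(-3, 1)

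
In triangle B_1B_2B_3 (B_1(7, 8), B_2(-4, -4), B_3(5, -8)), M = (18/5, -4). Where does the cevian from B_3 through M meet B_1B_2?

Barycentric coordinates of M with respect to B_1B_2B_3: (1/5, 1/5, 3/5).
On side B_1B_2 the B_3-coordinate is zero; dropping M's B_3-weight 3/5 and renormalizing the remaining 1/5 : 1/5 gives weights 1/2, 1/2 on B_1, B_2.
N = (1/2)·(7, 8) + (1/2)·(-4, -4) = (3/2, 2).

(3/2, 2)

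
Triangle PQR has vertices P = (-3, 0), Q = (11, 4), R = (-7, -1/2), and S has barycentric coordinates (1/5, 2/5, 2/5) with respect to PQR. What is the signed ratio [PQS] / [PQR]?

The signed ratio [PQS]/[PQR] equals the barycentric coordinate of S at vertex R, which is 2/5.

2/5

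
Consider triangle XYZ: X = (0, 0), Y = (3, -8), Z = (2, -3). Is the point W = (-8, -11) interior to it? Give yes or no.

no

Barycentric coordinates of W: (58/7, 46/7, -97/7).
The three coordinates are positive, positive, negative; a point is interior exactly when all three are positive.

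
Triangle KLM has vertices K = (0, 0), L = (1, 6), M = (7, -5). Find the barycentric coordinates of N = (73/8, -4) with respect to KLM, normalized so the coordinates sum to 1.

(-5/8, 3/8, 5/4)

Signed area of the reference triangle: [KLM] = ½·(0·(6−(-5)) + 1·(-5−0) + 7·(0−6)) = ½·(0 − 5 − 42) = -47/2.
[NLM] = ½·((73/8)·(6−(-5)) + 1·(-5−(-4)) + 7·(-4−6)) = ½·(803/8 − 1 − 70) = 235/16, so the K-coordinate is (235/16)/(-47/2) = -5/8.
[KNM] = ½·(0·(-4−(-5)) + (73/8)·(-5−0) + 7·(0−(-4))) = ½·(0 − 365/8 + 28) = -141/16, so the L-coordinate is 3/8.
[KLN] = ½·(0·(6−(-4)) + 1·(-4−0) + (73/8)·(0−6)) = ½·(0 − 4 − 219/4) = -235/8, so the M-coordinate is 5/4.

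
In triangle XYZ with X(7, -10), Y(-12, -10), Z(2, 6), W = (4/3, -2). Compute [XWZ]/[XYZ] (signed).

1/6

[XYZ] = ½·(7·(-10−6) + (-12)·(6−(-10)) + 2·(-10−(-10))) = ½·(-112 − 192 + 0) = -152.
[XWZ] = ½·(7·(-2−6) + (4/3)·(6−(-10)) + 2·(-10−(-2))) = ½·(-56 + 64/3 − 16) = -76/3, so the ratio is (-76/3)/(-152) = 1/6.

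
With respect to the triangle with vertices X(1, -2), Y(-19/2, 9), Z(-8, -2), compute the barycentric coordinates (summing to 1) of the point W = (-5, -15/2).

Signed area of the reference triangle: [XYZ] = ½·(1·(9−(-2)) + (-19/2)·(-2−(-2)) + (-8)·(-2−9)) = ½·(11 + 0 + 88) = 99/2.
[WYZ] = ½·((-5)·(9−(-2)) + (-19/2)·(-2−(-15/2)) + (-8)·(-15/2−9)) = ½·(-55 − 209/4 + 132) = 99/8, so the X-coordinate is (99/8)/(99/2) = 1/4.
[XWZ] = ½·(1·(-15/2−(-2)) + (-5)·(-2−(-2)) + (-8)·(-2−(-15/2))) = ½·(-11/2 + 0 − 44) = -99/4, so the Y-coordinate is -1/2.
[XYW] = ½·(1·(9−(-15/2)) + (-19/2)·(-15/2−(-2)) + (-5)·(-2−9)) = ½·(33/2 + 209/4 + 55) = 495/8, so the Z-coordinate is 5/4.
Check: 1/4 − 1/2 + 5/4 = 1.

(1/4, -1/2, 5/4)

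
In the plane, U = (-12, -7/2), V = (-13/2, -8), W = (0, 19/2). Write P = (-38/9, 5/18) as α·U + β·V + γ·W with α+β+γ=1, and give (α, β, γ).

Signed area of the reference triangle: [UVW] = ½·((-12)·(-8−(19/2)) + (-13/2)·(19/2−(-7/2)) + 0·(-7/2−(-8))) = ½·(210 − 169/2 + 0) = 251/4.
[PVW] = ½·((-38/9)·(-8−(19/2)) + (-13/2)·(19/2−(5/18)) + 0·(5/18−(-8))) = ½·(665/9 − 1079/18 + 0) = 251/36, so the U-coordinate is (251/36)/(251/4) = 1/9.
[UPW] = ½·((-12)·(5/18−(19/2)) + (-38/9)·(19/2−(-7/2)) + 0·(-7/2−(5/18))) = ½·(332/3 − 494/9 + 0) = 251/9, so the V-coordinate is 4/9.
[UVP] = ½·((-12)·(-8−(5/18)) + (-13/2)·(5/18−(-7/2)) + (-38/9)·(-7/2−(-8))) = ½·(298/3 − 221/9 − 19) = 251/9, so the W-coordinate is 4/9.
Check: 1/9 + 4/9 + 4/9 = 1.

(1/9, 4/9, 4/9)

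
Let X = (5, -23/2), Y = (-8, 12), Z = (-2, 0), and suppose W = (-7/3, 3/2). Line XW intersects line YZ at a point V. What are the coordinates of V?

Barycentric coordinates of W with respect to XYZ: (1/3, 4/9, 2/9).
On side YZ the X-coordinate is zero; dropping W's X-weight 1/3 and renormalizing the remaining 4/9 : 2/9 gives weights 2/3, 1/3 on Y, Z.
V = (2/3)·(-8, 12) + (1/3)·(-2, 0) = (-6, 8).

(-6, 8)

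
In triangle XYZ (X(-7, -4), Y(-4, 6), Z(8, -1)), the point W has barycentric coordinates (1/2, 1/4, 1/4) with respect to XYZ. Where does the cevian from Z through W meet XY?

Line ZW meets XY where the Z-coordinate vanishes; zeroing W's Z-weight and renormalizing leaves X, Y-weights 1/2 : 1/4 → (2/3, 1/3).
So V = (2/3)·X + (1/3)·Y = (-6, -2/3).

(-6, -2/3)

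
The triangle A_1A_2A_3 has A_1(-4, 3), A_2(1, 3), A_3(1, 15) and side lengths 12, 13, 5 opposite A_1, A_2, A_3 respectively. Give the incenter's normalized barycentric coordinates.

(2/5, 13/30, 1/6)

The incenter has barycentric coordinates proportional to the opposite side lengths: (12 : 13 : 5).
Normalizing by 12+13+5 = 30 gives (2/5, 13/30, 1/6).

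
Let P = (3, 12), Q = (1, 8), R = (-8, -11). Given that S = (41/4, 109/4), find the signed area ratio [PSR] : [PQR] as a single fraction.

1/2

[PQR] = ½·(3·(8−(-11)) + 1·(-11−12) + (-8)·(12−8)) = ½·(57 − 23 − 32) = 1.
[PSR] = ½·(3·(109/4−(-11)) + (41/4)·(-11−12) + (-8)·(12−(109/4))) = ½·(459/4 − 943/4 + 122) = 1/2, so the ratio is (1/2)/1 = 1/2.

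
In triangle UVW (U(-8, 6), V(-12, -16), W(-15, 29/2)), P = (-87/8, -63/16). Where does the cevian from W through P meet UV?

(-72/7, -46/7)

Barycentric coordinates of P with respect to UVW: (3/8, 1/2, 1/8).
On side UV the W-coordinate is zero; dropping P's W-weight 1/8 and renormalizing the remaining 3/8 : 1/2 gives weights 3/7, 4/7 on U, V.
Q = (3/7)·(-8, 6) + (4/7)·(-12, -16) = (-72/7, -46/7).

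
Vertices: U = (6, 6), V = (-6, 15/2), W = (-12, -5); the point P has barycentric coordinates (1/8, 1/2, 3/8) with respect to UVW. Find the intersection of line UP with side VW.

Line UP meets VW where the U-coordinate vanishes; zeroing P's U-weight and renormalizing leaves V, W-weights 1/2 : 3/8 → (4/7, 3/7).
So Q = (4/7)·V + (3/7)·W = (-60/7, 15/7).

(-60/7, 15/7)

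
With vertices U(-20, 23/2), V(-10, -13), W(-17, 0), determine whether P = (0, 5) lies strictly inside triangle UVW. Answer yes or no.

Barycentric coordinates of P: (512/83, 421/83, -850/83).
The three coordinates are positive, positive, negative; a point is interior exactly when all three are positive.

no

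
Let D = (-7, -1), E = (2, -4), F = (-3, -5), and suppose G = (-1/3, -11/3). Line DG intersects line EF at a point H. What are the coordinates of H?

(1, -21/5)

Barycentric coordinates of G with respect to DEF: (1/6, 2/3, 1/6).
On side EF the D-coordinate is zero; dropping G's D-weight 1/6 and renormalizing the remaining 2/3 : 1/6 gives weights 4/5, 1/5 on E, F.
H = (4/5)·(2, -4) + (1/5)·(-3, -5) = (1, -21/5).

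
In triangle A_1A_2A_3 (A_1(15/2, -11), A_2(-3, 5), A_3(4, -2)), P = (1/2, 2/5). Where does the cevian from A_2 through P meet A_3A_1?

Barycentric coordinates of P with respect to A_1A_2A_3: (1/5, 3/5, 1/5).
On side A_3A_1 the A_2-coordinate is zero; dropping P's A_2-weight 3/5 and renormalizing the remaining 1/5 : 1/5 gives weights 1/2, 1/2 on A_3, A_1.
Q = (1/2)·(4, -2) + (1/2)·(15/2, -11) = (23/4, -13/2).

(23/4, -13/2)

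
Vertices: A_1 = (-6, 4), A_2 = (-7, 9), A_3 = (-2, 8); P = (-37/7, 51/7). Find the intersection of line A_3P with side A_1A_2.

(-33/5, 7)

Barycentric coordinates of P with respect to A_1A_2A_3: (2/7, 3/7, 2/7).
On side A_1A_2 the A_3-coordinate is zero; dropping P's A_3-weight 2/7 and renormalizing the remaining 2/7 : 3/7 gives weights 2/5, 3/5 on A_1, A_2.
Q = (2/5)·(-6, 4) + (3/5)·(-7, 9) = (-33/5, 7).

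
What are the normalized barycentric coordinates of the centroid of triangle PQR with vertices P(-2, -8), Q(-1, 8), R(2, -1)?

(1/3, 1/3, 1/3)

The centroid is the average of the vertices, so each weight is 1/3.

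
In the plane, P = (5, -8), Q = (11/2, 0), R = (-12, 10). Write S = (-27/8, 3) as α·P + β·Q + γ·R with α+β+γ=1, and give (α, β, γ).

(1/4, 1/4, 1/2)

Signed area of the reference triangle: [PQR] = ½·(5·(0−10) + (11/2)·(10−(-8)) + (-12)·(-8−0)) = ½·(-50 + 99 + 96) = 145/2.
[SQR] = ½·((-27/8)·(0−10) + (11/2)·(10−3) + (-12)·(3−0)) = ½·(135/4 + 77/2 − 36) = 145/8, so the P-coordinate is (145/8)/(145/2) = 1/4.
[PSR] = ½·(5·(3−10) + (-27/8)·(10−(-8)) + (-12)·(-8−3)) = ½·(-35 − 243/4 + 132) = 145/8, so the Q-coordinate is 1/4.
[PQS] = ½·(5·(0−3) + (11/2)·(3−(-8)) + (-27/8)·(-8−0)) = ½·(-15 + 121/2 + 27) = 145/4, so the R-coordinate is 1/2.
Check: 1/4 + 1/4 + 1/2 = 1.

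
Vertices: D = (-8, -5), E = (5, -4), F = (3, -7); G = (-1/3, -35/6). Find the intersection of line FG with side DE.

Barycentric coordinates of G with respect to DEF: (1/3, 1/6, 1/2).
On side DE the F-coordinate is zero; dropping G's F-weight 1/2 and renormalizing the remaining 1/3 : 1/6 gives weights 2/3, 1/3 on D, E.
H = (2/3)·(-8, -5) + (1/3)·(5, -4) = (-11/3, -14/3).

(-11/3, -14/3)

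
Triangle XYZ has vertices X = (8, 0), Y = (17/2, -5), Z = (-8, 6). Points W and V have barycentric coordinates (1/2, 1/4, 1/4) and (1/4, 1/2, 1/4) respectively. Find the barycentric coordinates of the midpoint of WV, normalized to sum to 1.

(3/8, 3/8, 1/4)

Since both coordinate triples sum to 1, the midpoint's barycentrics are the componentwise average.
(1/2+1/4)/2 = 3/8; similarly 3/8 and 1/4.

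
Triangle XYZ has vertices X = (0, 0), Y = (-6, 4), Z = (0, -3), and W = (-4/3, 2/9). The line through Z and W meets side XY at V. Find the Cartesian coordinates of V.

(-12/7, 8/7)

Barycentric coordinates of W with respect to XYZ: (5/9, 2/9, 2/9).
On side XY the Z-coordinate is zero; dropping W's Z-weight 2/9 and renormalizing the remaining 5/9 : 2/9 gives weights 5/7, 2/7 on X, Y.
V = (5/7)·(0, 0) + (2/7)·(-6, 4) = (-12/7, 8/7).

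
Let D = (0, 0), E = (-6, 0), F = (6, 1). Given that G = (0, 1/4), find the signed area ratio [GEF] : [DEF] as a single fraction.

[DEF] = ½·(0·(0−1) + (-6)·(1−0) + 6·(0−0)) = ½·(0 − 6 + 0) = -3.
[GEF] = ½·(0·(0−1) + (-6)·(1−(1/4)) + 6·(1/4−0)) = ½·(0 − 9/2 + 3/2) = -3/2, so the ratio is (-3/2)/(-3) = 1/2.

1/2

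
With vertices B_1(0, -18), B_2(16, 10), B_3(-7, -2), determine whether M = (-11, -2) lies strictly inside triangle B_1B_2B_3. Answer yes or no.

Barycentric coordinates of M: (-12/113, -16/113, 141/113).
The three coordinates are negative, negative, positive; a point is interior exactly when all three are positive.

no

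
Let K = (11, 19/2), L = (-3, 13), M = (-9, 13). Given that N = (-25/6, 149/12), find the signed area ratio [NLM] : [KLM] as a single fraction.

1/6

[KLM] = ½·(11·(13−13) + (-3)·(13−(19/2)) + (-9)·(19/2−13)) = ½·(0 − 21/2 + 63/2) = 21/2.
[NLM] = ½·((-25/6)·(13−13) + (-3)·(13−(149/12)) + (-9)·(149/12−13)) = ½·(0 − 7/4 + 21/4) = 7/4, so the ratio is (7/4)/(21/2) = 1/6.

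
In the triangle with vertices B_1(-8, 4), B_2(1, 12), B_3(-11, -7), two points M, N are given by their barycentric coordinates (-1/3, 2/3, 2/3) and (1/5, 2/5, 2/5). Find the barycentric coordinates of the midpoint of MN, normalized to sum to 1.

Since both coordinate triples sum to 1, the midpoint's barycentrics are the componentwise average.
(-1/3+1/5)/2 = -1/15; similarly 8/15 and 8/15.

(-1/15, 8/15, 8/15)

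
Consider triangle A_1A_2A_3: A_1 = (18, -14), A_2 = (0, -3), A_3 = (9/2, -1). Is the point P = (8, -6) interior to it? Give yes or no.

Barycentric coordinates of P: (59/171, 44/171, 68/171).
The three coordinates are positive, positive, positive; a point is interior exactly when all three are positive.

yes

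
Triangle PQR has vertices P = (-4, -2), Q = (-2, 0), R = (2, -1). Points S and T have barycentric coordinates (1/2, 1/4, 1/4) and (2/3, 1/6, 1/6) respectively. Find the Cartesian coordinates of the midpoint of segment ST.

Barycentric coordinates of the midpoint are the average: (7/12, 5/24, 5/24).
Converting: (7/12)·P + (5/24)·Q + (5/24)·R = (-7/3, -11/8).

(-7/3, -11/8)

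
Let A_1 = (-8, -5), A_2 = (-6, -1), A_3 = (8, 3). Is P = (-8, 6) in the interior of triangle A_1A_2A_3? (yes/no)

no

Barycentric coordinates of P: (-53/24, 11/3, -11/24).
The three coordinates are negative, positive, negative; a point is interior exactly when all three are positive.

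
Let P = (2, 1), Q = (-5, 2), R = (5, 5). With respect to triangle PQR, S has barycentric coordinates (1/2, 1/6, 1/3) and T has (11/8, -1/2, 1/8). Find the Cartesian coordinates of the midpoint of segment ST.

(185/48, 7/4)

Barycentric coordinates of the midpoint are the average: (15/16, -1/6, 11/48).
Converting: (15/16)·P + (-1/6)·Q + (11/48)·R = (185/48, 7/4).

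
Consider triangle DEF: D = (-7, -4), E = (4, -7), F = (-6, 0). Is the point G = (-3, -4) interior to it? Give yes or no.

yes

Barycentric coordinates of G: (19/47, 16/47, 12/47).
The three coordinates are positive, positive, positive; a point is interior exactly when all three are positive.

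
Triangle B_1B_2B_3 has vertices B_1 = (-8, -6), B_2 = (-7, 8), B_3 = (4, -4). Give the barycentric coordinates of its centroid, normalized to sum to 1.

The centroid is the average of the vertices, so each weight is 1/3.

(1/3, 1/3, 1/3)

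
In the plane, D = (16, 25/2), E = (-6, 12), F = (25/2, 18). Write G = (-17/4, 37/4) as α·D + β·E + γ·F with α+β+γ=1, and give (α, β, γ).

(1/2, 1, -1/2)

Signed area of the reference triangle: [DEF] = ½·(16·(12−18) + (-6)·(18−(25/2)) + (25/2)·(25/2−12)) = ½·(-96 − 33 + 25/4) = -491/8.
[GEF] = ½·((-17/4)·(12−18) + (-6)·(18−(37/4)) + (25/2)·(37/4−12)) = ½·(51/2 − 105/2 − 275/8) = -491/16, so the D-coordinate is (-491/16)/(-491/8) = 1/2.
[DGF] = ½·(16·(37/4−18) + (-17/4)·(18−(25/2)) + (25/2)·(25/2−(37/4))) = ½·(-140 − 187/8 + 325/8) = -491/8, so the E-coordinate is 1.
[DEG] = ½·(16·(12−(37/4)) + (-6)·(37/4−(25/2)) + (-17/4)·(25/2−12)) = ½·(44 + 39/2 − 17/8) = 491/16, so the F-coordinate is -1/2.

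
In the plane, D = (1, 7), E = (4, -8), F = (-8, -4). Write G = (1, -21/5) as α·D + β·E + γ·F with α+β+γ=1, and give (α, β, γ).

Signed area of the reference triangle: [DEF] = ½·(1·(-8−(-4)) + 4·(-4−7) + (-8)·(7−(-8))) = ½·(-4 − 44 − 120) = -84.
[GEF] = ½·(1·(-8−(-4)) + 4·(-4−(-21/5)) + (-8)·(-21/5−(-8))) = ½·(-4 + 4/5 − 152/5) = -84/5, so the D-coordinate is (-84/5)/(-84) = 1/5.
[DGF] = ½·(1·(-21/5−(-4)) + 1·(-4−7) + (-8)·(7−(-21/5))) = ½·(-1/5 − 11 − 448/5) = -252/5, so the E-coordinate is 3/5.
[DEG] = ½·(1·(-8−(-21/5)) + 4·(-21/5−7) + 1·(7−(-8))) = ½·(-19/5 − 224/5 + 15) = -84/5, so the F-coordinate is 1/5.
Check: 1/5 + 3/5 + 1/5 = 1.

(1/5, 3/5, 1/5)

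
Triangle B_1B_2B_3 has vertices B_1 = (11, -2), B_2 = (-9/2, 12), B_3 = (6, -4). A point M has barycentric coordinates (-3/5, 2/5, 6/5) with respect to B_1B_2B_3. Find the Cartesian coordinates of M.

(-6/5, 6/5)

M = (-3/5)·B_1 + (2/5)·B_2 + (6/5)·B_3.
x-coordinate: (-3/5)·11 + (2/5)·(-9/2) + (6/5)·6 = -6/5.
y-coordinate: (-3/5)·(-2) + (2/5)·12 + (6/5)·(-4) = 6/5.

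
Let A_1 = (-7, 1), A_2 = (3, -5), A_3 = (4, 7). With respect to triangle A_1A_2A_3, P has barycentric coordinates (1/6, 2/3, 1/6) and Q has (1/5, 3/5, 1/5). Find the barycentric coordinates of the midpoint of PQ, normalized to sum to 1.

Since both coordinate triples sum to 1, the midpoint's barycentrics are the componentwise average.
(1/6+1/5)/2 = 11/60; similarly 19/30 and 11/60.

(11/60, 19/30, 11/60)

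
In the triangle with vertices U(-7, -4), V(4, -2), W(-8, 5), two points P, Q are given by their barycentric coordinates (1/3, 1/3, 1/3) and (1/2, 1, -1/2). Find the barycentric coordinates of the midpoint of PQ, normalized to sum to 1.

(5/12, 2/3, -1/12)

Since both coordinate triples sum to 1, the midpoint's barycentrics are the componentwise average.
(1/3+1/2)/2 = 5/12; similarly 2/3 and -1/12.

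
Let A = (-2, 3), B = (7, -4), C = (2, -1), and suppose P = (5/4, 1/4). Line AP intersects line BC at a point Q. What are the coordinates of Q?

(9/2, -5/2)

Barycentric coordinates of P with respect to ABC: (1/2, 1/4, 1/4).
On side BC the A-coordinate is zero; dropping P's A-weight 1/2 and renormalizing the remaining 1/4 : 1/4 gives weights 1/2, 1/2 on B, C.
Q = (1/2)·(7, -4) + (1/2)·(2, -1) = (9/2, -5/2).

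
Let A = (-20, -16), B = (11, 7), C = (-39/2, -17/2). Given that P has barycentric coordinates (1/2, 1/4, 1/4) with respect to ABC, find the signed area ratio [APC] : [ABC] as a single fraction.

The signed ratio [APC]/[ABC] equals the barycentric coordinate of P at vertex B, which is 1/4.

1/4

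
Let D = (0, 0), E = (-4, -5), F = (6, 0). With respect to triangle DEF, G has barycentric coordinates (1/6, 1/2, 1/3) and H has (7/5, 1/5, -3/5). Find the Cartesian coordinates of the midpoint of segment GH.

(-11/5, -7/4)

Barycentric coordinates of the midpoint are the average: (47/60, 7/20, -2/15).
Converting: (47/60)·D + (7/20)·E + (-2/15)·F = (-11/5, -7/4).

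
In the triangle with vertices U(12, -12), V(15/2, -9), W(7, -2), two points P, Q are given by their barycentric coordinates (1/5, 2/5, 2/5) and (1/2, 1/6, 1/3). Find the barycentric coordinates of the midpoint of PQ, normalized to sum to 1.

Since both coordinate triples sum to 1, the midpoint's barycentrics are the componentwise average.
(1/5+1/2)/2 = 7/20; similarly 17/60 and 11/30.

(7/20, 17/60, 11/30)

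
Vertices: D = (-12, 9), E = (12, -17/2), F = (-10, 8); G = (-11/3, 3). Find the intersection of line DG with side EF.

Barycentric coordinates of G with respect to DEF: (1/2, 1/3, 1/6).
On side EF the D-coordinate is zero; dropping G's D-weight 1/2 and renormalizing the remaining 1/3 : 1/6 gives weights 2/3, 1/3 on E, F.
H = (2/3)·(12, -17/2) + (1/3)·(-10, 8) = (14/3, -3).

(14/3, -3)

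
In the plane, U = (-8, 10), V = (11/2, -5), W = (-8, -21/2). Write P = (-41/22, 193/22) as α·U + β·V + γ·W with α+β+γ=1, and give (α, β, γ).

(9/11, 5/11, -3/11)

Signed area of the reference triangle: [UVW] = ½·((-8)·(-5−(-21/2)) + (11/2)·(-21/2−10) + (-8)·(10−(-5))) = ½·(-44 − 451/4 − 120) = -1107/8.
[PVW] = ½·((-41/22)·(-5−(-21/2)) + (11/2)·(-21/2−(193/22)) + (-8)·(193/22−(-5))) = ½·(-41/4 − 106 − 1212/11) = -9963/88, so the U-coordinate is (-9963/88)/(-1107/8) = 9/11.
[UPW] = ½·((-8)·(193/22−(-21/2)) + (-41/22)·(-21/2−10) + (-8)·(10−(193/22))) = ½·(-1696/11 + 1681/44 − 108/11) = -5535/88, so the V-coordinate is 5/11.
[UVP] = ½·((-8)·(-5−(193/22)) + (11/2)·(193/22−10) + (-41/22)·(10−(-5))) = ½·(1212/11 − 27/4 − 615/22) = 3321/88, so the W-coordinate is -3/11.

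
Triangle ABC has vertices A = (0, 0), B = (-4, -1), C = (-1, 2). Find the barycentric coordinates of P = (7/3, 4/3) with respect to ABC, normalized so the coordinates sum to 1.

(4/3, -2/3, 1/3)

Signed area of the reference triangle: [ABC] = ½·(0·(-1−2) + (-4)·(2−0) + (-1)·(0−(-1))) = ½·(0 − 8 − 1) = -9/2.
[PBC] = ½·((7/3)·(-1−2) + (-4)·(2−(4/3)) + (-1)·(4/3−(-1))) = ½·(-7 − 8/3 − 7/3) = -6, so the A-coordinate is (-6)/(-9/2) = 4/3.
[APC] = ½·(0·(4/3−2) + (7/3)·(2−0) + (-1)·(0−(4/3))) = ½·(0 + 14/3 + 4/3) = 3, so the B-coordinate is -2/3.
[ABP] = ½·(0·(-1−(4/3)) + (-4)·(4/3−0) + (7/3)·(0−(-1))) = ½·(0 − 16/3 + 7/3) = -3/2, so the C-coordinate is 1/3.
Check: 4/3 − 2/3 + 1/3 = 1.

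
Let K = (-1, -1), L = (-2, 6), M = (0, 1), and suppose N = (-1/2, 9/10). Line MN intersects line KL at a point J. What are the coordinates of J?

(-5/4, 3/4)

Barycentric coordinates of N with respect to KLM: (3/10, 1/10, 3/5).
On side KL the M-coordinate is zero; dropping N's M-weight 3/5 and renormalizing the remaining 3/10 : 1/10 gives weights 3/4, 1/4 on K, L.
J = (3/4)·(-1, -1) + (1/4)·(-2, 6) = (-5/4, 3/4).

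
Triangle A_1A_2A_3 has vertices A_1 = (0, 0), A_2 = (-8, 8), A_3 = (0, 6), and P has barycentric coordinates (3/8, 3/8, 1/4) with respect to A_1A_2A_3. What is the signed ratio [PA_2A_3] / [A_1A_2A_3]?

The signed ratio [PA_2A_3]/[A_1A_2A_3] equals the barycentric coordinate of P at vertex A_1, which is 3/8.

3/8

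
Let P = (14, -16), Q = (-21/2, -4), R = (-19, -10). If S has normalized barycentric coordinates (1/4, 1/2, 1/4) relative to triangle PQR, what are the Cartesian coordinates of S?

(-13/2, -17/2)

S = (1/4)·P + (1/2)·Q + (1/4)·R.
x-coordinate: (1/4)·14 + (1/2)·(-21/2) + (1/4)·(-19) = -13/2.
y-coordinate: (1/4)·(-16) + (1/2)·(-4) + (1/4)·(-10) = -17/2.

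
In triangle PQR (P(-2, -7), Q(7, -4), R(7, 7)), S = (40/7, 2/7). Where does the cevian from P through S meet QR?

Barycentric coordinates of S with respect to PQR: (1/7, 3/7, 3/7).
On side QR the P-coordinate is zero; dropping S's P-weight 1/7 and renormalizing the remaining 3/7 : 3/7 gives weights 1/2, 1/2 on Q, R.
T = (1/2)·(7, -4) + (1/2)·(7, 7) = (7, 3/2).

(7, 3/2)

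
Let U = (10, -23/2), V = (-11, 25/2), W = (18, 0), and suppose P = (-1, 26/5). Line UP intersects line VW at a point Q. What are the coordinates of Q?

Barycentric coordinates of P with respect to UVW: (1/5, 3/5, 1/5).
On side VW the U-coordinate is zero; dropping P's U-weight 1/5 and renormalizing the remaining 3/5 : 1/5 gives weights 3/4, 1/4 on V, W.
Q = (3/4)·(-11, 25/2) + (1/4)·(18, 0) = (-15/4, 75/8).

(-15/4, 75/8)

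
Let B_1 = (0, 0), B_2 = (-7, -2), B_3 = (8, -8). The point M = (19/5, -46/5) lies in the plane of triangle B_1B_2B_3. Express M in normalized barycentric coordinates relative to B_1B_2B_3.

(-3/5, 3/5, 1)

Signed area of the reference triangle: [B_1B_2B_3] = ½·(0·(-2−(-8)) + (-7)·(-8−0) + 8·(0−(-2))) = ½·(0 + 56 + 16) = 36.
[MB_2B_3] = ½·((19/5)·(-2−(-8)) + (-7)·(-8−(-46/5)) + 8·(-46/5−(-2))) = ½·(114/5 − 42/5 − 288/5) = -108/5, so the B_1-coordinate is (-108/5)/36 = -3/5.
[B_1MB_3] = ½·(0·(-46/5−(-8)) + (19/5)·(-8−0) + 8·(0−(-46/5))) = ½·(0 − 152/5 + 368/5) = 108/5, so the B_2-coordinate is 3/5.
[B_1B_2M] = ½·(0·(-2−(-46/5)) + (-7)·(-46/5−0) + (19/5)·(0−(-2))) = ½·(0 + 322/5 + 38/5) = 36, so the B_3-coordinate is 1.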